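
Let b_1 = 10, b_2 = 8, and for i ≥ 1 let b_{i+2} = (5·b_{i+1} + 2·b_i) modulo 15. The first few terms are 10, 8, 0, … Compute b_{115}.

10

Listing terms: b_1 = 10; b_2 = 8; b_3 = 0; b_4 = 1; b_5 = 5; b_6 = 12; b_7 = 10; b_8 = 14; b_9 = 0; b_{10} = 13; b_{11} = 5; b_{12} = 6; b_{13} = 10; b_{14} = 2; b_{15} = 0; b_{16} = 4; b_{17} = 5; b_{18} = 3; b_{19} = 10; b_{20} = 11; b_{21} = 0; b_{22} = 7; b_{23} = 5; b_{24} = 9; b_{25} = 10; b_{26} = 8.
The sequence repeats with period 24.
(115 - 1) mod 24 = 18, so b_{115} = b_{19} = 10.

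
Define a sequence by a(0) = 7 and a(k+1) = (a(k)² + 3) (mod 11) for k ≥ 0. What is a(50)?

a(0) = 7, a(1) = 8, a(2) = 1, a(3) = 4, a(4) = 8.
Since a(4) = a(1) = 8, the sequence is eventually periodic: after a pre-period of length 1 it cycles with period 3.
For k ≥ 1, a(k) depends only on (k - 1) mod 3. (50 - 1) mod 3 = 1, so a(50) = a(2) = 1.

1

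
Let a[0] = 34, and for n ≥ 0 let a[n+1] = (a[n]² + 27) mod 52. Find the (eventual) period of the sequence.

4

We have a[0] = 34, a[1] = 39, a[2] = 40, a[3] = 15, a[4] = 44, a[5] = 39.
Since a[5] = a[1] = 39, the sequence is eventually periodic: after a pre-period of length 1 it cycles with period 4.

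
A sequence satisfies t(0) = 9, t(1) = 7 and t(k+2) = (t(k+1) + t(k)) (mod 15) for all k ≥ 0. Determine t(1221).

2

We have t(0) = 9; t(1) = 7; t(2) = 1; t(3) = 8; t(4) = 9; t(5) = 2; t(6) = 11; t(7) = 13; t(8) = 9; t(9) = 7.
Since (t(8), t(9)) = (t(0), t(1)) = (9, 7) (two consecutive terms determine the rest), the sequence is periodic with period 8.
(1221 - 0) mod 8 = 5, so t(1221) = t(5) = 2.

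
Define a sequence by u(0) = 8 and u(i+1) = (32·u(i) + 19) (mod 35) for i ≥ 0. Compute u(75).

Computing terms: u(0) = 8, u(1) = 30, u(2) = 34, u(3) = 22, u(4) = 23, u(5) = 20, u(6) = 29, u(7) = 2, u(8) = 13, u(9) = 15, u(10) = 9, u(11) = 27, u(12) = 8.
The sequence repeats with period 12.
So u(75) = u(0 + ((75-0) mod 12)) = u(3) = 22.

22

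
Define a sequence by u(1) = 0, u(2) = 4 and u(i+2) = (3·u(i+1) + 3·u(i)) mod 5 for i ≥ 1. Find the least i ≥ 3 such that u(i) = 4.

6

u(1) = 0,  u(2) = 4,  u(3) = 2,  u(4) = 3,  u(5) = 0,  u(6) = 4.
Since (u(5), u(6)) = (u(1), u(2)) = (0, 4) (two consecutive terms determine the rest), the sequence is periodic with period 4.
The value 4 next appears (with i ≥ 3) at u(6).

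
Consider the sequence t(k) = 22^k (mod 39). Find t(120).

We have t(0) = 1; t(1) = 22; t(2) = 16; t(3) = 1.
The sequence repeats with period 3.
(120 - 0) mod 3 = 0, so t(120) = t(0) = 1.

1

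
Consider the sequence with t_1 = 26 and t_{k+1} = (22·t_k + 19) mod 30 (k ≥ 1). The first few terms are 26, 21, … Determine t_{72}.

t_1 = 26; t_2 = 21; t_3 = 1; t_4 = 11; t_5 = 21.
Since t_5 = t_2 = 21, the sequence is eventually periodic: after a pre-period of length 1 it cycles with period 3.
For k ≥ 2, t_k depends only on (k - 2) mod 3. (72 - 2) mod 3 = 1, so t_{72} = t_3 = 1.

1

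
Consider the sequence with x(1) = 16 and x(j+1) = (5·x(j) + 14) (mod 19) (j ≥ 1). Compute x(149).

5

Computing terms: x(1) = 16, x(2) = 18, x(3) = 9, x(4) = 2, x(5) = 5, x(6) = 1, x(7) = 0, x(8) = 14, x(9) = 8, x(10) = 16.
Since x(10) = x(1) = 16, the sequence is periodic with period 9.
(149 - 1) mod 9 = 4, so x(149) = x(5) = 5.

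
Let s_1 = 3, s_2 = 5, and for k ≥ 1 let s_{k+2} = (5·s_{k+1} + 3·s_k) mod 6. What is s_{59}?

1

Computing terms: s_1 = 3,  s_2 = 5,  s_3 = 4,  s_4 = 5,  s_5 = 1,  s_6 = 2,  s_7 = 1,  s_8 = 5,  s_9 = 4.
Since (s_8, s_9) = (s_2, s_3) = (5, 4) (two consecutive terms determine the rest), the sequence is eventually periodic: after a pre-period of length 1 it cycles with period 6.
For k ≥ 2, s_k depends only on (k - 2) mod 6. (59 - 2) mod 6 = 3, so s_{59} = s_5 = 1.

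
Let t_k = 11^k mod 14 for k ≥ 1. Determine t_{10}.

Computing terms: t_1 = 11,  t_2 = 9,  t_3 = 1,  t_4 = 11.
The sequence repeats with period 3.
So t_{10} = t_{1 + ((10-1) mod 3)} = t_1 = 11.

11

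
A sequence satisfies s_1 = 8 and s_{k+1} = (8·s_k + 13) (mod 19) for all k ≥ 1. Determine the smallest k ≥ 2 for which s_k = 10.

Computing terms: s_1 = 8; s_2 = 1; s_3 = 2; s_4 = 10; s_5 = 17; s_6 = 16; s_7 = 8.
Since s_7 = s_1 = 8, the sequence is periodic with period 6.
The value 10 first appears (with k ≥ 2) at s_4.

4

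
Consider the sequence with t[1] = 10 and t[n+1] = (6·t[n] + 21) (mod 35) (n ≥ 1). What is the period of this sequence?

10

t[1] = 10, t[2] = 11, t[3] = 17, t[4] = 18, t[5] = 24, t[6] = 25, t[7] = 31, t[8] = 32, t[9] = 3, t[10] = 4, t[11] = 10.
Since t[11] = t[1] = 10, the sequence is periodic with period 10.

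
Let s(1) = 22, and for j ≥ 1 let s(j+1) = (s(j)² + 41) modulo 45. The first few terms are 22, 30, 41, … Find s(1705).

s(1) = 22, s(2) = 30, s(3) = 41, s(4) = 12, s(5) = 5, s(6) = 21, s(7) = 32, s(8) = 30.
Since s(8) = s(2) = 30, the sequence is eventually periodic: after a pre-period of length 1 it cycles with period 6.
For j ≥ 2, s(j) depends only on (j - 2) mod 6. (1705 - 2) mod 6 = 5, so s(1705) = s(7) = 32.

32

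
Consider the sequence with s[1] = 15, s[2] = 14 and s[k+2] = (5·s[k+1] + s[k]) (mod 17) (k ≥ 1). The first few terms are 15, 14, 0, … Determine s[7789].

We have s[1] = 15; s[2] = 14; s[3] = 0; s[4] = 14; s[5] = 2; s[6] = 7; s[7] = 3; s[8] = 5; s[9] = 11; s[10] = 9; s[11] = 5; s[12] = 0; s[13] = 5; s[14] = 8; s[15] = 11; s[16] = 12; s[17] = 3; s[18] = 10; s[19] = 2; s[20] = 3; s[21] = 0; s[22] = 3; s[23] = 15; s[24] = 10; s[25] = 14; s[26] = 12; s[27] = 6; s[28] = 8; s[29] = 12; s[30] = 0; s[31] = 12; s[32] = 9; s[33] = 6; s[34] = 5; s[35] = 14; s[36] = 7; s[37] = 15; s[38] = 14.
Since (s[37], s[38]) = (s[1], s[2]) = (15, 14) (two consecutive terms determine the rest), the sequence is periodic with period 36.
(7789 - 1) mod 36 = 12, so s[7789] = s[13] = 5.

5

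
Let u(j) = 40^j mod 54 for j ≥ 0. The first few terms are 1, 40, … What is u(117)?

28

We have u(0) = 1, u(1) = 40, u(2) = 34, u(3) = 10, u(4) = 22, u(5) = 16, u(6) = 46, u(7) = 4, u(8) = 52, u(9) = 28, u(10) = 40.
Since u(10) = u(1) = 40, the sequence is eventually periodic: after a pre-period of length 1 it cycles with period 9.
For j ≥ 1, u(j) depends only on (j - 1) mod 9. (117 - 1) mod 9 = 8, so u(117) = u(9) = 28.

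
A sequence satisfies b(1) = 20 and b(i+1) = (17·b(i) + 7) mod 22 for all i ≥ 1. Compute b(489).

b(1) = 20,  b(2) = 17,  b(3) = 10,  b(4) = 1,  b(5) = 2,  b(6) = 19,  b(7) = 0,  b(8) = 7,  b(9) = 16,  b(10) = 15,  b(11) = 20.
Since b(11) = b(1) = 20, the sequence is periodic with period 10.
(489 - 1) mod 10 = 8, so b(489) = b(9) = 16.

16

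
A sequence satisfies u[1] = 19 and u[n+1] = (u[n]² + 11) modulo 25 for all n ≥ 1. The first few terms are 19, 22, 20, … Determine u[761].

Computing terms: u[1] = 19; u[2] = 22; u[3] = 20; u[4] = 11; u[5] = 7; u[6] = 10; u[7] = 11.
Since u[7] = u[4] = 11, the sequence is eventually periodic: after a pre-period of length 3 it cycles with period 3.
For n ≥ 4, u[n] depends only on (n - 4) mod 3. (761 - 4) mod 3 = 1, so u[761] = u[5] = 7.

7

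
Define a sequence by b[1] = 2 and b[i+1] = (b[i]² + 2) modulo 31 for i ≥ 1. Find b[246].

b[1] = 2; b[2] = 6; b[3] = 7; b[4] = 20; b[5] = 30; b[6] = 3; b[7] = 11; b[8] = 30.
Since b[8] = b[5] = 30, the sequence is eventually periodic: after a pre-period of length 4 it cycles with period 3.
For i ≥ 5, b[i] depends only on (i - 5) mod 3. (246 - 5) mod 3 = 1, so b[246] = b[6] = 3.

3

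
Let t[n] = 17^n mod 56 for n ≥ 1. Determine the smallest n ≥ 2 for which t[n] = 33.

5

We have t[1] = 17; t[2] = 9; t[3] = 41; t[4] = 25; t[5] = 33; t[6] = 1; t[7] = 17.
The sequence repeats with period 6.
The value 33 first appears (with n ≥ 2) at t[5].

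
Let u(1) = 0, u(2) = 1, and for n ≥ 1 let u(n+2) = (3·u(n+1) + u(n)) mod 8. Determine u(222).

We have u(1) = 0,  u(2) = 1,  u(3) = 3,  u(4) = 2,  u(5) = 1,  u(6) = 5,  u(7) = 0,  u(8) = 5,  u(9) = 7,  u(10) = 2,  u(11) = 5,  u(12) = 1,  u(13) = 0,  u(14) = 1.
The sequence repeats with period 12.
So u(222) = u(1 + ((222-1) mod 12)) = u(6) = 5.

5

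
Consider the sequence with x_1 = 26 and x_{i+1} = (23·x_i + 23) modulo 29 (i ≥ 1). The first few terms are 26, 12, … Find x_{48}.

16

Computing terms: x_1 = 26; x_2 = 12; x_3 = 9; x_4 = 27; x_5 = 6; x_6 = 16; x_7 = 14; x_8 = 26.
Since x_8 = x_1 = 26, the sequence is periodic with period 7.
(48 - 1) mod 7 = 5, so x_{48} = x_6 = 16.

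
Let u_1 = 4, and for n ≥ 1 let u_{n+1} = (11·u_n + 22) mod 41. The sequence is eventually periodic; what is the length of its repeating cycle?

40

We have u_1 = 4,  u_2 = 25,  u_3 = 10,  u_4 = 9,  u_5 = 39,  u_6 = 0,  u_7 = 22,  u_8 = 18,  u_9 = 15,  u_{10} = 23,  u_{11} = 29,  u_{12} = 13,  u_{13} = 1,  u_{14} = 33,  u_{15} = 16,  u_{16} = 34,  u_{17} = 27,  u_{18} = 32,  u_{19} = 5,  u_{20} = 36,  u_{21} = 8,  u_{22} = 28,  u_{23} = 2,  u_{24} = 3,  u_{25} = 14,  u_{26} = 12,  u_{27} = 31,  u_{28} = 35,  u_{29} = 38,  u_{30} = 30,  u_{31} = 24,  u_{32} = 40,  u_{33} = 11,  u_{34} = 20,  u_{35} = 37,  u_{36} = 19,  u_{37} = 26,  u_{38} = 21,  u_{39} = 7,  u_{40} = 17,  u_{41} = 4.
Since u_{41} = u_1 = 4, the sequence is periodic with period 40.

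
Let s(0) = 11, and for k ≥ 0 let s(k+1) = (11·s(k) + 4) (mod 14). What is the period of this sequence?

We have s(0) = 11,  s(1) = 13,  s(2) = 7,  s(3) = 11.
Since s(3) = s(0) = 11, the sequence is periodic with period 3.

3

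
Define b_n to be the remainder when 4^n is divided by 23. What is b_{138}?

Computing terms: b_1 = 4, b_2 = 16, b_3 = 18, b_4 = 3, b_5 = 12, b_6 = 2, b_7 = 8, b_8 = 9, b_9 = 13, b_{10} = 6, b_{11} = 1, b_{12} = 4.
Since b_{12} = b_1 = 4, the sequence is periodic with period 11.
So b_{138} = b_{1 + ((138-1) mod 11)} = b_6 = 2.

2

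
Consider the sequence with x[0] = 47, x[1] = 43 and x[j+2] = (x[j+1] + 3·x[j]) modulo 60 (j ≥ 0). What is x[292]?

Listing terms: x[0] = 47,  x[1] = 43,  x[2] = 4,  x[3] = 13,  x[4] = 25,  x[5] = 4,  x[6] = 19,  x[7] = 31,  x[8] = 28,  x[9] = 1,  x[10] = 25,  x[11] = 28,  x[12] = 43,  x[13] = 7,  x[14] = 16,  x[15] = 37,  x[16] = 25,  x[17] = 16,  x[18] = 31,  x[19] = 19,  x[20] = 52,  x[21] = 49,  x[22] = 25,  x[23] = 52,  x[24] = 7,  x[25] = 43,  x[26] = 4.
Since (x[25], x[26]) = (x[1], x[2]) = (43, 4) (two consecutive terms determine the rest), the sequence is eventually periodic: after a pre-period of length 1 it cycles with period 24.
For j ≥ 1, x[j] depends only on (j - 1) mod 24. (292 - 1) mod 24 = 3, so x[292] = x[4] = 25.

25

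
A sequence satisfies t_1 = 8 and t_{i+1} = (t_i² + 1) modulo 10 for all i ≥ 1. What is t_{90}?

Listing terms: t_1 = 8,  t_2 = 5,  t_3 = 6,  t_4 = 7,  t_5 = 0,  t_6 = 1,  t_7 = 2,  t_8 = 5.
Since t_8 = t_2 = 5, the sequence is eventually periodic: after a pre-period of length 1 it cycles with period 6.
For i ≥ 2, t_i depends only on (i - 2) mod 6. (90 - 2) mod 6 = 4, so t_{90} = t_6 = 1.

1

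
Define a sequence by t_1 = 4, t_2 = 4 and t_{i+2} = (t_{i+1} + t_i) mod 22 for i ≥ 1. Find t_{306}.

10

t_1 = 4; t_2 = 4; t_3 = 8; t_4 = 12; t_5 = 20; t_6 = 10; t_7 = 8; t_8 = 18; t_9 = 4; t_{10} = 0; t_{11} = 4; t_{12} = 4.
Since (t_{11}, t_{12}) = (t_1, t_2) = (4, 4) (two consecutive terms determine the rest), the sequence is periodic with period 10.
(306 - 1) mod 10 = 5, so t_{306} = t_6 = 10.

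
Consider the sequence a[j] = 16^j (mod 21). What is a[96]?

We have a[0] = 1, a[1] = 16, a[2] = 4, a[3] = 1.
The sequence repeats with period 3.
(96 - 0) mod 3 = 0, so a[96] = a[0] = 1.

1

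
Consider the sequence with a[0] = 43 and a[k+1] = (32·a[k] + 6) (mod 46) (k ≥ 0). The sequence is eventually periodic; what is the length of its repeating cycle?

11

a[0] = 43, a[1] = 2, a[2] = 24, a[3] = 38, a[4] = 26, a[5] = 10, a[6] = 4, a[7] = 42, a[8] = 16, a[9] = 12, a[10] = 22, a[11] = 20, a[12] = 2.
Since a[12] = a[1] = 2, the sequence is eventually periodic: after a pre-period of length 1 it cycles with period 11.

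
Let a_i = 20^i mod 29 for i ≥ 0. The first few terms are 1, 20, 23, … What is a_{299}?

24

Computing terms: a_0 = 1,  a_1 = 20,  a_2 = 23,  a_3 = 25,  a_4 = 7,  a_5 = 24,  a_6 = 16,  a_7 = 1.
Since a_7 = a_0 = 1, the sequence is periodic with period 7.
So a_{299} = a_{0 + ((299-0) mod 7)} = a_5 = 24.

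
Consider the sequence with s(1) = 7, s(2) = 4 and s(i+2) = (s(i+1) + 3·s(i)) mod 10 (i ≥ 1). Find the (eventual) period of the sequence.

24

We have s(1) = 7, s(2) = 4, s(3) = 5, s(4) = 7, s(5) = 2, s(6) = 3, s(7) = 9, s(8) = 8, s(9) = 5, s(10) = 9, s(11) = 4, s(12) = 1, s(13) = 3, s(14) = 6, s(15) = 5, s(16) = 3, s(17) = 8, s(18) = 7, s(19) = 1, s(20) = 2, s(21) = 5, s(22) = 1, s(23) = 6, s(24) = 9, s(25) = 7, s(26) = 4.
The sequence repeats with period 24.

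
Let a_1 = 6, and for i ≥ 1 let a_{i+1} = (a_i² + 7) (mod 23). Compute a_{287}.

11

a_1 = 6, a_2 = 20, a_3 = 16, a_4 = 10, a_5 = 15, a_6 = 2, a_7 = 11, a_8 = 13, a_9 = 15.
Since a_9 = a_5 = 15, the sequence is eventually periodic: after a pre-period of length 4 it cycles with period 4.
For i ≥ 5, a_i depends only on (i - 5) mod 4. (287 - 5) mod 4 = 2, so a_{287} = a_7 = 11.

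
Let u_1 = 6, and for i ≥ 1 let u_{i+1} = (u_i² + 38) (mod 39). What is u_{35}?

21

Listing terms: u_1 = 6; u_2 = 35; u_3 = 15; u_4 = 29; u_5 = 21; u_6 = 11; u_7 = 3; u_8 = 8; u_9 = 24; u_{10} = 29.
Since u_{10} = u_4 = 29, the sequence is eventually periodic: after a pre-period of length 3 it cycles with period 6.
For i ≥ 4, u_i depends only on (i - 4) mod 6. (35 - 4) mod 6 = 1, so u_{35} = u_5 = 21.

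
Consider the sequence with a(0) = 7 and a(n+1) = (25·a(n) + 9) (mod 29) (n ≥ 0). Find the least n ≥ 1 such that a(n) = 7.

Computing terms: a(0) = 7, a(1) = 10, a(2) = 27, a(3) = 17, a(4) = 28, a(5) = 13, a(6) = 15, a(7) = 7.
The sequence repeats with period 7.
The value 7 next appears (with n ≥ 1) at a(7).

7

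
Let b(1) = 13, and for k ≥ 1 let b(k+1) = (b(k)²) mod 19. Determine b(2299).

6

b(1) = 13, b(2) = 17, b(3) = 4, b(4) = 16, b(5) = 9, b(6) = 5, b(7) = 6, b(8) = 17.
Since b(8) = b(2) = 17, the sequence is eventually periodic: after a pre-period of length 1 it cycles with period 6.
For k ≥ 2, b(k) depends only on (k - 2) mod 6. (2299 - 2) mod 6 = 5, so b(2299) = b(7) = 6.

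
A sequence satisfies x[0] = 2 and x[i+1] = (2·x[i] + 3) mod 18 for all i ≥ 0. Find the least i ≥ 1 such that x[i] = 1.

Computing terms: x[0] = 2,  x[1] = 7,  x[2] = 17,  x[3] = 1,  x[4] = 5,  x[5] = 13,  x[6] = 11,  x[7] = 7.
Since x[7] = x[1] = 7, the sequence is eventually periodic: after a pre-period of length 1 it cycles with period 6.
The value 1 first appears (with i ≥ 1) at x[3].

3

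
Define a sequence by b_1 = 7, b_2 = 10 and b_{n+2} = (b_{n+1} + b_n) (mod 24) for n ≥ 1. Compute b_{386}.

10

b_1 = 7,  b_2 = 10,  b_3 = 17,  b_4 = 3,  b_5 = 20,  b_6 = 23,  b_7 = 19,  b_8 = 18,  b_9 = 13,  b_{10} = 7,  b_{11} = 20,  b_{12} = 3,  b_{13} = 23,  b_{14} = 2,  b_{15} = 1,  b_{16} = 3,  b_{17} = 4,  b_{18} = 7,  b_{19} = 11,  b_{20} = 18,  b_{21} = 5,  b_{22} = 23,  b_{23} = 4,  b_{24} = 3,  b_{25} = 7,  b_{26} = 10.
The sequence repeats with period 24.
(386 - 1) mod 24 = 1, so b_{386} = b_2 = 10.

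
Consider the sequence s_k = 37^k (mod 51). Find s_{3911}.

We have s_0 = 1; s_1 = 37; s_2 = 43; s_3 = 10; s_4 = 13; s_5 = 22; s_6 = 49; s_7 = 28; s_8 = 16; s_9 = 31; s_{10} = 25; s_{11} = 7; s_{12} = 4; s_{13} = 46; s_{14} = 19; s_{15} = 40; s_{16} = 1.
Since s_{16} = s_0 = 1, the sequence is periodic with period 16.
(3911 - 0) mod 16 = 7, so s_{3911} = s_7 = 28.

28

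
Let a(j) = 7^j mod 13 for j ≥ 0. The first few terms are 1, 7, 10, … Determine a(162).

a(0) = 1, a(1) = 7, a(2) = 10, a(3) = 5, a(4) = 9, a(5) = 11, a(6) = 12, a(7) = 6, a(8) = 3, a(9) = 8, a(10) = 4, a(11) = 2, a(12) = 1.
Since a(12) = a(0) = 1, the sequence is periodic with period 12.
(162 - 0) mod 12 = 6, so a(162) = a(6) = 12.

12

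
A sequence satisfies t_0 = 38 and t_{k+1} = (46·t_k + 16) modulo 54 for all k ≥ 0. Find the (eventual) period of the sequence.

27

Listing terms: t_0 = 38; t_1 = 36; t_2 = 52; t_3 = 32; t_4 = 30; t_5 = 46; t_6 = 26; t_7 = 24; t_8 = 40; t_9 = 20; t_{10} = 18; t_{11} = 34; t_{12} = 14; t_{13} = 12; t_{14} = 28; t_{15} = 8; t_{16} = 6; t_{17} = 22; t_{18} = 2; t_{19} = 0; t_{20} = 16; t_{21} = 50; t_{22} = 48; t_{23} = 10; t_{24} = 44; t_{25} = 42; t_{26} = 4; t_{27} = 38.
The sequence repeats with period 27.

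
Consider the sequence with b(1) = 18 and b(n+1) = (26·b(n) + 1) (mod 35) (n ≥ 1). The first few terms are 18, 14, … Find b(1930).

27

Listing terms: b(1) = 18; b(2) = 14; b(3) = 15; b(4) = 6; b(5) = 17; b(6) = 23; b(7) = 4; b(8) = 0; b(9) = 1; b(10) = 27; b(11) = 3; b(12) = 9; b(13) = 25; b(14) = 21; b(15) = 22; b(16) = 13; b(17) = 24; b(18) = 30; b(19) = 11; b(20) = 7; b(21) = 8; b(22) = 34; b(23) = 10; b(24) = 16; b(25) = 32; b(26) = 28; b(27) = 29; b(28) = 20; b(29) = 31; b(30) = 2; b(31) = 18.
Since b(31) = b(1) = 18, the sequence is periodic with period 30.
So b(1930) = b(1 + ((1930-1) mod 30)) = b(10) = 27.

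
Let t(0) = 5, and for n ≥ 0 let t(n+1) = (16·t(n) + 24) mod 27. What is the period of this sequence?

3

t(0) = 5; t(1) = 23; t(2) = 14; t(3) = 5.
Since t(3) = t(0) = 5, the sequence is periodic with period 3.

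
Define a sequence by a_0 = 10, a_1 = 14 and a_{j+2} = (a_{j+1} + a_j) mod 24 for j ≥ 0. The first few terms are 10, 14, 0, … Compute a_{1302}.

18

Listing terms: a_0 = 10, a_1 = 14, a_2 = 0, a_3 = 14, a_4 = 14, a_5 = 4, a_6 = 18, a_7 = 22, a_8 = 16, a_9 = 14, a_{10} = 6, a_{11} = 20, a_{12} = 2, a_{13} = 22, a_{14} = 0, a_{15} = 22, a_{16} = 22, a_{17} = 20, a_{18} = 18, a_{19} = 14, a_{20} = 8, a_{21} = 22, a_{22} = 6, a_{23} = 4, a_{24} = 10, a_{25} = 14.
Since (a_{24}, a_{25}) = (a_0, a_1) = (10, 14) (two consecutive terms determine the rest), the sequence is periodic with period 24.
So a_{1302} = a_{0 + ((1302-0) mod 24)} = a_6 = 18.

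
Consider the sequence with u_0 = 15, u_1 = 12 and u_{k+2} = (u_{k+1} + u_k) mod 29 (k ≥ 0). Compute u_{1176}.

Listing terms: u_0 = 15; u_1 = 12; u_2 = 27; u_3 = 10; u_4 = 8; u_5 = 18; u_6 = 26; u_7 = 15; u_8 = 12.
Since (u_7, u_8) = (u_0, u_1) = (15, 12) (two consecutive terms determine the rest), the sequence is periodic with period 7.
(1176 - 0) mod 7 = 0, so u_{1176} = u_0 = 15.

15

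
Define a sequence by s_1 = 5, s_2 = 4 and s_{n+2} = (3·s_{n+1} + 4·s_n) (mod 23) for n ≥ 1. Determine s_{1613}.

16

Listing terms: s_1 = 5,  s_2 = 4,  s_3 = 9,  s_4 = 20,  s_5 = 4,  s_6 = 0,  s_7 = 16,  s_8 = 2,  s_9 = 1,  s_{10} = 11,  s_{11} = 14,  s_{12} = 17,  s_{13} = 15,  s_{14} = 21,  s_{15} = 8,  s_{16} = 16,  s_{17} = 11,  s_{18} = 5,  s_{19} = 13,  s_{20} = 13,  s_{21} = 22,  s_{22} = 3,  s_{23} = 5,  s_{24} = 4.
Since (s_{23}, s_{24}) = (s_1, s_2) = (5, 4) (two consecutive terms determine the rest), the sequence is periodic with period 22.
So s_{1613} = s_{1 + ((1613-1) mod 22)} = s_7 = 16.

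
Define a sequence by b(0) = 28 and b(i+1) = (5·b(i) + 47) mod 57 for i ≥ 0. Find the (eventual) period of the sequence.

Listing terms: b(0) = 28; b(1) = 16; b(2) = 13; b(3) = 55; b(4) = 37; b(5) = 4; b(6) = 10; b(7) = 40; b(8) = 19; b(9) = 28.
Since b(9) = b(0) = 28, the sequence is periodic with period 9.

9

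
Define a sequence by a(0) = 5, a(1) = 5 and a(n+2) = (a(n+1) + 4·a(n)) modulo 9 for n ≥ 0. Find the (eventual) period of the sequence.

24

Listing terms: a(0) = 5; a(1) = 5; a(2) = 7; a(3) = 0; a(4) = 1; a(5) = 1; a(6) = 5; a(7) = 0; a(8) = 2; a(9) = 2; a(10) = 1; a(11) = 0; a(12) = 4; a(13) = 4; a(14) = 2; a(15) = 0; a(16) = 8; a(17) = 8; a(18) = 4; a(19) = 0; a(20) = 7; a(21) = 7; a(22) = 8; a(23) = 0; a(24) = 5; a(25) = 5.
The sequence repeats with period 24.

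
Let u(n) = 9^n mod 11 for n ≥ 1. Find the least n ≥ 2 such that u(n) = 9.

6

Computing terms: u(1) = 9, u(2) = 4, u(3) = 3, u(4) = 5, u(5) = 1, u(6) = 9.
Since u(6) = u(1) = 9, the sequence is periodic with period 5.
The value 9 next appears (with n ≥ 2) at u(6).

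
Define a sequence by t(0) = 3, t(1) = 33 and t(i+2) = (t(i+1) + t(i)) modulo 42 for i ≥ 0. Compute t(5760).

Listing terms: t(0) = 3,  t(1) = 33,  t(2) = 36,  t(3) = 27,  t(4) = 21,  t(5) = 6,  t(6) = 27,  t(7) = 33,  t(8) = 18,  t(9) = 9,  t(10) = 27,  t(11) = 36,  t(12) = 21,  t(13) = 15,  t(14) = 36,  t(15) = 9,  t(16) = 3,  t(17) = 12,  t(18) = 15,  t(19) = 27,  t(20) = 0,  t(21) = 27,  t(22) = 27,  t(23) = 12,  t(24) = 39,  t(25) = 9,  t(26) = 6,  t(27) = 15,  t(28) = 21,  t(29) = 36,  t(30) = 15,  t(31) = 9,  t(32) = 24,  t(33) = 33,  t(34) = 15,  t(35) = 6,  t(36) = 21,  t(37) = 27,  t(38) = 6,  t(39) = 33,  t(40) = 39,  t(41) = 30,  t(42) = 27,  t(43) = 15,  t(44) = 0,  t(45) = 15,  t(46) = 15,  t(47) = 30,  t(48) = 3,  t(49) = 33.
Since (t(48), t(49)) = (t(0), t(1)) = (3, 33) (two consecutive terms determine the rest), the sequence is periodic with period 48.
(5760 - 0) mod 48 = 0, so t(5760) = t(0) = 3.

3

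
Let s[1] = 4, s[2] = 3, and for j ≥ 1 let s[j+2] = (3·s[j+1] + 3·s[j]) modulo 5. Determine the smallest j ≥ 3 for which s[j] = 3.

s[1] = 4; s[2] = 3; s[3] = 1; s[4] = 2; s[5] = 4; s[6] = 3.
The sequence repeats with period 4.
The value 3 next appears (with j ≥ 3) at s[6].

6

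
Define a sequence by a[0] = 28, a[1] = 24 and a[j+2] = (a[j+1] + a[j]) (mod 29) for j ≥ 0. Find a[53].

We have a[0] = 28,  a[1] = 24,  a[2] = 23,  a[3] = 18,  a[4] = 12,  a[5] = 1,  a[6] = 13,  a[7] = 14,  a[8] = 27,  a[9] = 12,  a[10] = 10,  a[11] = 22,  a[12] = 3,  a[13] = 25,  a[14] = 28,  a[15] = 24.
Since (a[14], a[15]) = (a[0], a[1]) = (28, 24) (two consecutive terms determine the rest), the sequence is periodic with period 14.
So a[53] = a[0 + ((53-0) mod 14)] = a[11] = 22.

22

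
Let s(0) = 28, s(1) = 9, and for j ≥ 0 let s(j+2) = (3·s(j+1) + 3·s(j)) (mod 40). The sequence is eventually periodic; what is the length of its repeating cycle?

s(0) = 28, s(1) = 9, s(2) = 31, s(3) = 0, s(4) = 13, s(5) = 39, s(6) = 36, s(7) = 25, s(8) = 23, s(9) = 24, s(10) = 21, s(11) = 15, s(12) = 28, s(13) = 9.
The sequence repeats with period 12.

12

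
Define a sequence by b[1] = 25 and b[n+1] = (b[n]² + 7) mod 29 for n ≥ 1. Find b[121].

6

b[1] = 25,  b[2] = 23,  b[3] = 14,  b[4] = 0,  b[5] = 7,  b[6] = 27,  b[7] = 11,  b[8] = 12,  b[9] = 6,  b[10] = 14.
Since b[10] = b[3] = 14, the sequence is eventually periodic: after a pre-period of length 2 it cycles with period 7.
For n ≥ 3, b[n] depends only on (n - 3) mod 7. (121 - 3) mod 7 = 6, so b[121] = b[9] = 6.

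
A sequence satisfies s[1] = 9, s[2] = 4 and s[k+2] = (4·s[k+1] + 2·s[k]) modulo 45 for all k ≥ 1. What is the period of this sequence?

We have s[1] = 9,  s[2] = 4,  s[3] = 34,  s[4] = 9,  s[5] = 14,  s[6] = 29,  s[7] = 9,  s[8] = 4.
The sequence repeats with period 6.

6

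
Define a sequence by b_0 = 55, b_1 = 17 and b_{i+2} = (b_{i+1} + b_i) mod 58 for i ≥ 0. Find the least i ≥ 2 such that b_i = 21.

We have b_0 = 55; b_1 = 17; b_2 = 14; b_3 = 31; b_4 = 45; b_5 = 18; b_6 = 5; b_7 = 23; b_8 = 28; b_9 = 51; b_{10} = 21; b_{11} = 14; b_{12} = 35; b_{13} = 49; b_{14} = 26; b_{15} = 17; b_{16} = 43; b_{17} = 2; b_{18} = 45; b_{19} = 47; b_{20} = 34; b_{21} = 23; b_{22} = 57; b_{23} = 22; b_{24} = 21; b_{25} = 43; b_{26} = 6; b_{27} = 49; b_{28} = 55; b_{29} = 46; b_{30} = 43; b_{31} = 31; b_{32} = 16; b_{33} = 47; b_{34} = 5; b_{35} = 52; b_{36} = 57; b_{37} = 51; b_{38} = 50; b_{39} = 43; b_{40} = 35; b_{41} = 20; b_{42} = 55; b_{43} = 17.
Since (b_{42}, b_{43}) = (b_0, b_1) = (55, 17) (two consecutive terms determine the rest), the sequence is periodic with period 42.
The value 21 first appears (with i ≥ 2) at b_{10}.

10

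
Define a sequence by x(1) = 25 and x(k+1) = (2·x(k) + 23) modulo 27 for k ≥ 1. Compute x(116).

19

We have x(1) = 25; x(2) = 19; x(3) = 7; x(4) = 10; x(5) = 16; x(6) = 1; x(7) = 25.
Since x(7) = x(1) = 25, the sequence is periodic with period 6.
So x(116) = x(1 + ((116-1) mod 6)) = x(2) = 19.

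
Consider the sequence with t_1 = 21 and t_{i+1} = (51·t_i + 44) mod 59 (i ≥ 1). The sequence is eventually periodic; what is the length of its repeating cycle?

Listing terms: t_1 = 21,  t_2 = 53,  t_3 = 33,  t_4 = 16,  t_5 = 34,  t_6 = 8,  t_7 = 39,  t_8 = 27,  t_9 = 5,  t_{10} = 4,  t_{11} = 12,  t_{12} = 7,  t_{13} = 47,  t_{14} = 22,  t_{15} = 45,  t_{16} = 38,  t_{17} = 35,  t_{18} = 0,  t_{19} = 44,  t_{20} = 46,  t_{21} = 30,  t_{22} = 40,  t_{23} = 19,  t_{24} = 10,  t_{25} = 23,  t_{26} = 37,  t_{27} = 43,  t_{28} = 54,  t_{29} = 25,  t_{30} = 21.
The sequence repeats with period 29.

29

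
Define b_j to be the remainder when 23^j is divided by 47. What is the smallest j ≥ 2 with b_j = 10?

We have b_1 = 23; b_2 = 12; b_3 = 41; b_4 = 3; b_5 = 22; b_6 = 36; b_7 = 29; b_8 = 9; b_9 = 19; b_{10} = 14; b_{11} = 40; b_{12} = 27; b_{13} = 10; b_{14} = 42; b_{15} = 26; b_{16} = 34; b_{17} = 30; b_{18} = 32; b_{19} = 31; b_{20} = 8; b_{21} = 43; b_{22} = 2; b_{23} = 46; b_{24} = 24; b_{25} = 35; b_{26} = 6; b_{27} = 44; b_{28} = 25; b_{29} = 11; b_{30} = 18; b_{31} = 38; b_{32} = 28; b_{33} = 33; b_{34} = 7; b_{35} = 20; b_{36} = 37; b_{37} = 5; b_{38} = 21; b_{39} = 13; b_{40} = 17; b_{41} = 15; b_{42} = 16; b_{43} = 39; b_{44} = 4; b_{45} = 45; b_{46} = 1; b_{47} = 23.
The sequence repeats with period 46.
The value 10 first appears (with j ≥ 2) at b_{13}.

13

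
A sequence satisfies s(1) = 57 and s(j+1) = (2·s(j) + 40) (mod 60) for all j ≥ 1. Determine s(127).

s(1) = 57; s(2) = 34; s(3) = 48; s(4) = 16; s(5) = 12; s(6) = 4; s(7) = 48.
Since s(7) = s(3) = 48, the sequence is eventually periodic: after a pre-period of length 2 it cycles with period 4.
For j ≥ 3, s(j) depends only on (j - 3) mod 4. (127 - 3) mod 4 = 0, so s(127) = s(3) = 48.

48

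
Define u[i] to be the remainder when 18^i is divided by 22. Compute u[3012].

16

Listing terms: u[0] = 1, u[1] = 18, u[2] = 16, u[3] = 2, u[4] = 14, u[5] = 10, u[6] = 4, u[7] = 6, u[8] = 20, u[9] = 8, u[10] = 12, u[11] = 18.
Since u[11] = u[1] = 18, the sequence is eventually periodic: after a pre-period of length 1 it cycles with period 10.
For i ≥ 1, u[i] depends only on (i - 1) mod 10. (3012 - 1) mod 10 = 1, so u[3012] = u[2] = 16.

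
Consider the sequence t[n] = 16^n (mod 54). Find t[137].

We have t[0] = 1; t[1] = 16; t[2] = 40; t[3] = 46; t[4] = 34; t[5] = 4; t[6] = 10; t[7] = 52; t[8] = 22; t[9] = 28; t[10] = 16.
Since t[10] = t[1] = 16, the sequence is eventually periodic: after a pre-period of length 1 it cycles with period 9.
For n ≥ 1, t[n] depends only on (n - 1) mod 9. (137 - 1) mod 9 = 1, so t[137] = t[2] = 40.

40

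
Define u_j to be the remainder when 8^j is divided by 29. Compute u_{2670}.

4

u_0 = 1; u_1 = 8; u_2 = 6; u_3 = 19; u_4 = 7; u_5 = 27; u_6 = 13; u_7 = 17; u_8 = 20; u_9 = 15; u_{10} = 4; u_{11} = 3; u_{12} = 24; u_{13} = 18; u_{14} = 28; u_{15} = 21; u_{16} = 23; u_{17} = 10; u_{18} = 22; u_{19} = 2; u_{20} = 16; u_{21} = 12; u_{22} = 9; u_{23} = 14; u_{24} = 25; u_{25} = 26; u_{26} = 5; u_{27} = 11; u_{28} = 1.
Since u_{28} = u_0 = 1, the sequence is periodic with period 28.
(2670 - 0) mod 28 = 10, so u_{2670} = u_{10} = 4.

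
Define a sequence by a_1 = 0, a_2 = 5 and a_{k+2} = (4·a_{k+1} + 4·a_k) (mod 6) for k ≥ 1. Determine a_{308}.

4

We have a_1 = 0; a_2 = 5; a_3 = 2; a_4 = 4; a_5 = 0; a_6 = 4; a_7 = 4; a_8 = 2; a_9 = 0; a_{10} = 2; a_{11} = 2; a_{12} = 4.
Since (a_{11}, a_{12}) = (a_3, a_4) = (2, 4) (two consecutive terms determine the rest), the sequence is eventually periodic: after a pre-period of length 2 it cycles with period 8.
For k ≥ 3, a_k depends only on (k - 3) mod 8. (308 - 3) mod 8 = 1, so a_{308} = a_4 = 4.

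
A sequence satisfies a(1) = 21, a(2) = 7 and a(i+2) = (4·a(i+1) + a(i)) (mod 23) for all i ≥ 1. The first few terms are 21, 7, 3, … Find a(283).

20

We have a(1) = 21; a(2) = 7; a(3) = 3; a(4) = 19; a(5) = 10; a(6) = 13; a(7) = 16; a(8) = 8; a(9) = 2; a(10) = 16; a(11) = 20; a(12) = 4; a(13) = 13; a(14) = 10; a(15) = 7; a(16) = 15; a(17) = 21; a(18) = 7.
The sequence repeats with period 16.
So a(283) = a(1 + ((283-1) mod 16)) = a(11) = 20.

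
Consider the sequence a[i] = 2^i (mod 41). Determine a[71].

a[0] = 1, a[1] = 2, a[2] = 4, a[3] = 8, a[4] = 16, a[5] = 32, a[6] = 23, a[7] = 5, a[8] = 10, a[9] = 20, a[10] = 40, a[11] = 39, a[12] = 37, a[13] = 33, a[14] = 25, a[15] = 9, a[16] = 18, a[17] = 36, a[18] = 31, a[19] = 21, a[20] = 1.
The sequence repeats with period 20.
(71 - 0) mod 20 = 11, so a[71] = a[11] = 39.

39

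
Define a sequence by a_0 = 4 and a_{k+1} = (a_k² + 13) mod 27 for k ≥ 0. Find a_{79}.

20

a_0 = 4, a_1 = 2, a_2 = 17, a_3 = 5, a_4 = 11, a_5 = 26, a_6 = 14, a_7 = 20, a_8 = 8, a_9 = 23, a_{10} = 2.
Since a_{10} = a_1 = 2, the sequence is eventually periodic: after a pre-period of length 1 it cycles with period 9.
For k ≥ 1, a_k depends only on (k - 1) mod 9. (79 - 1) mod 9 = 6, so a_{79} = a_7 = 20.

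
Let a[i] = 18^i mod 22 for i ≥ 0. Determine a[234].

Listing terms: a[0] = 1,  a[1] = 18,  a[2] = 16,  a[3] = 2,  a[4] = 14,  a[5] = 10,  a[6] = 4,  a[7] = 6,  a[8] = 20,  a[9] = 8,  a[10] = 12,  a[11] = 18.
Since a[11] = a[1] = 18, the sequence is eventually periodic: after a pre-period of length 1 it cycles with period 10.
For i ≥ 1, a[i] depends only on (i - 1) mod 10. (234 - 1) mod 10 = 3, so a[234] = a[4] = 14.

14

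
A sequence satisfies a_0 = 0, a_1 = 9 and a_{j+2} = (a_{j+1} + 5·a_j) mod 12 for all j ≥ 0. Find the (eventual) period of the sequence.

6

a_0 = 0, a_1 = 9, a_2 = 9, a_3 = 6, a_4 = 3, a_5 = 9, a_6 = 0, a_7 = 9.
Since (a_6, a_7) = (a_0, a_1) = (0, 9) (two consecutive terms determine the rest), the sequence is periodic with period 6.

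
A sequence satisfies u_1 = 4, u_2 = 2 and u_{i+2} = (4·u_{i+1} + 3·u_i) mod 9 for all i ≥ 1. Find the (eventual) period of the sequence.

3

We have u_1 = 4, u_2 = 2, u_3 = 2, u_4 = 5, u_5 = 8, u_6 = 2, u_7 = 5.
Since (u_6, u_7) = (u_3, u_4) = (2, 5) (two consecutive terms determine the rest), the sequence is eventually periodic: after a pre-period of length 2 it cycles with period 3.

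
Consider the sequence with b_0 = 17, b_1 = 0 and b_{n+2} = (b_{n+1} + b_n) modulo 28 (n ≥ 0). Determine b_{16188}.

Listing terms: b_0 = 17,  b_1 = 0,  b_2 = 17,  b_3 = 17,  b_4 = 6,  b_5 = 23,  b_6 = 1,  b_7 = 24,  b_8 = 25,  b_9 = 21,  b_{10} = 18,  b_{11} = 11,  b_{12} = 1,  b_{13} = 12,  b_{14} = 13,  b_{15} = 25,  b_{16} = 10,  b_{17} = 7,  b_{18} = 17,  b_{19} = 24,  b_{20} = 13,  b_{21} = 9,  b_{22} = 22,  b_{23} = 3,  b_{24} = 25,  b_{25} = 0,  b_{26} = 25,  b_{27} = 25,  b_{28} = 22,  b_{29} = 19,  b_{30} = 13,  b_{31} = 4,  b_{32} = 17,  b_{33} = 21,  b_{34} = 10,  b_{35} = 3,  b_{36} = 13,  b_{37} = 16,  b_{38} = 1,  b_{39} = 17,  b_{40} = 18,  b_{41} = 7,  b_{42} = 25,  b_{43} = 4,  b_{44} = 1,  b_{45} = 5,  b_{46} = 6,  b_{47} = 11,  b_{48} = 17,  b_{49} = 0.
Since (b_{48}, b_{49}) = (b_0, b_1) = (17, 0) (two consecutive terms determine the rest), the sequence is periodic with period 48.
So b_{16188} = b_{0 + ((16188-0) mod 48)} = b_{12} = 1.

1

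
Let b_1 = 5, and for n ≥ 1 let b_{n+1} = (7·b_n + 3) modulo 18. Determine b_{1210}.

14

b_1 = 5; b_2 = 2; b_3 = 17; b_4 = 14; b_5 = 11; b_6 = 8; b_7 = 5.
The sequence repeats with period 6.
(1210 - 1) mod 6 = 3, so b_{1210} = b_4 = 14.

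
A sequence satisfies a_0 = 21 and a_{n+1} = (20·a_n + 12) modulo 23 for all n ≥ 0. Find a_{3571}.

We have a_0 = 21, a_1 = 18, a_2 = 4, a_3 = 0, a_4 = 12, a_5 = 22, a_6 = 15, a_7 = 13, a_8 = 19, a_9 = 1, a_{10} = 9, a_{11} = 8, a_{12} = 11, a_{13} = 2, a_{14} = 6, a_{15} = 17, a_{16} = 7, a_{17} = 14, a_{18} = 16, a_{19} = 10, a_{20} = 5, a_{21} = 20, a_{22} = 21.
Since a_{22} = a_0 = 21, the sequence is periodic with period 22.
(3571 - 0) mod 22 = 7, so a_{3571} = a_7 = 13.

13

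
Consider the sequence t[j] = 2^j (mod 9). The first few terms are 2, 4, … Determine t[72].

1

We have t[1] = 2,  t[2] = 4,  t[3] = 8,  t[4] = 7,  t[5] = 5,  t[6] = 1,  t[7] = 2.
The sequence repeats with period 6.
So t[72] = t[1 + ((72-1) mod 6)] = t[6] = 1.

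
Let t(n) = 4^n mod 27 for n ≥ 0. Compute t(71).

Listing terms: t(0) = 1, t(1) = 4, t(2) = 16, t(3) = 10, t(4) = 13, t(5) = 25, t(6) = 19, t(7) = 22, t(8) = 7, t(9) = 1.
The sequence repeats with period 9.
So t(71) = t(0 + ((71-0) mod 9)) = t(8) = 7.

7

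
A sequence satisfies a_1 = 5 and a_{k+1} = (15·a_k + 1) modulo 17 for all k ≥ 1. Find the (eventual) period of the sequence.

8

Listing terms: a_1 = 5,  a_2 = 8,  a_3 = 2,  a_4 = 14,  a_5 = 7,  a_6 = 4,  a_7 = 10,  a_8 = 15,  a_9 = 5.
Since a_9 = a_1 = 5, the sequence is periodic with period 8.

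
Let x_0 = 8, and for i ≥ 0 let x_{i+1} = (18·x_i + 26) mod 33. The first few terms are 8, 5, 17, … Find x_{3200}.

8

Listing terms: x_0 = 8, x_1 = 5, x_2 = 17, x_3 = 2, x_4 = 29, x_5 = 20, x_6 = 23, x_7 = 11, x_8 = 26, x_9 = 32, x_{10} = 8.
The sequence repeats with period 10.
(3200 - 0) mod 10 = 0, so x_{3200} = x_0 = 8.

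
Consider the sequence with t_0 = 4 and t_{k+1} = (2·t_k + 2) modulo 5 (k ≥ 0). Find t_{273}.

0

We have t_0 = 4, t_1 = 0, t_2 = 2, t_3 = 1, t_4 = 4.
The sequence repeats with period 4.
(273 - 0) mod 4 = 1, so t_{273} = t_1 = 0.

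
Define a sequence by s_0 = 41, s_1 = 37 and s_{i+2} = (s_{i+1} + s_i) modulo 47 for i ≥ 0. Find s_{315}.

45

We have s_0 = 41; s_1 = 37; s_2 = 31; s_3 = 21; s_4 = 5; s_5 = 26; s_6 = 31; s_7 = 10; s_8 = 41; s_9 = 4; s_{10} = 45; s_{11} = 2; s_{12} = 0; s_{13} = 2; s_{14} = 2; s_{15} = 4; s_{16} = 6; s_{17} = 10; s_{18} = 16; s_{19} = 26; s_{20} = 42; s_{21} = 21; s_{22} = 16; s_{23} = 37; s_{24} = 6; s_{25} = 43; s_{26} = 2; s_{27} = 45; s_{28} = 0; s_{29} = 45; s_{30} = 45; s_{31} = 43; s_{32} = 41; s_{33} = 37.
Since (s_{32}, s_{33}) = (s_0, s_1) = (41, 37) (two consecutive terms determine the rest), the sequence is periodic with period 32.
(315 - 0) mod 32 = 27, so s_{315} = s_{27} = 45.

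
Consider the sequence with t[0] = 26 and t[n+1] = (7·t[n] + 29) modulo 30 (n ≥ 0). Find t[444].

We have t[0] = 26; t[1] = 1; t[2] = 6; t[3] = 11; t[4] = 16; t[5] = 21; t[6] = 26.
Since t[6] = t[0] = 26, the sequence is periodic with period 6.
(444 - 0) mod 6 = 0, so t[444] = t[0] = 26.

26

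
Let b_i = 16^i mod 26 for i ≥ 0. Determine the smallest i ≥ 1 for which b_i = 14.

3

We have b_0 = 1,  b_1 = 16,  b_2 = 22,  b_3 = 14,  b_4 = 16.
Since b_4 = b_1 = 16, the sequence is eventually periodic: after a pre-period of length 1 it cycles with period 3.
The value 14 first appears (with i ≥ 1) at b_3.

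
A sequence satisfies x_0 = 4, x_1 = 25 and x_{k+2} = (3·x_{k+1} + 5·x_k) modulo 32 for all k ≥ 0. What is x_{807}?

Listing terms: x_0 = 4,  x_1 = 25,  x_2 = 31,  x_3 = 26,  x_4 = 9,  x_5 = 29,  x_6 = 4,  x_7 = 29,  x_8 = 11,  x_9 = 18,  x_{10} = 13,  x_{11} = 1,  x_{12} = 4,  x_{13} = 17,  x_{14} = 7,  x_{15} = 10,  x_{16} = 1,  x_{17} = 21,  x_{18} = 4,  x_{19} = 21,  x_{20} = 19,  x_{21} = 2,  x_{22} = 5,  x_{23} = 25,  x_{24} = 4,  x_{25} = 9,  x_{26} = 15,  x_{27} = 26,  x_{28} = 25,  x_{29} = 13,  x_{30} = 4,  x_{31} = 13,  x_{32} = 27,  x_{33} = 18,  x_{34} = 29,  x_{35} = 17,  x_{36} = 4,  x_{37} = 1,  x_{38} = 23,  x_{39} = 10,  x_{40} = 17,  x_{41} = 5,  x_{42} = 4,  x_{43} = 5,  x_{44} = 3,  x_{45} = 2,  x_{46} = 21,  x_{47} = 9,  x_{48} = 4,  x_{49} = 25.
Since (x_{48}, x_{49}) = (x_0, x_1) = (4, 25) (two consecutive terms determine the rest), the sequence is periodic with period 48.
So x_{807} = x_{0 + ((807-0) mod 48)} = x_{39} = 10.

10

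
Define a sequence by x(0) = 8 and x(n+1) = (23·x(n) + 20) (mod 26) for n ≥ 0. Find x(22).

Computing terms: x(0) = 8,  x(1) = 22,  x(2) = 6,  x(3) = 2,  x(4) = 14,  x(5) = 4,  x(6) = 8.
Since x(6) = x(0) = 8, the sequence is periodic with period 6.
So x(22) = x(0 + ((22-0) mod 6)) = x(4) = 14.

14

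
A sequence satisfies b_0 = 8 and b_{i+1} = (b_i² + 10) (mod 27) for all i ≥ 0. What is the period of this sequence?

3

Computing terms: b_0 = 8, b_1 = 20, b_2 = 5, b_3 = 8.
The sequence repeats with period 3.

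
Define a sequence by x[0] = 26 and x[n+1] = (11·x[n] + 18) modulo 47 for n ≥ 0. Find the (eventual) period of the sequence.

46

Computing terms: x[0] = 26; x[1] = 22; x[2] = 25; x[3] = 11; x[4] = 45; x[5] = 43; x[6] = 21; x[7] = 14; x[8] = 31; x[9] = 30; x[10] = 19; x[11] = 39; x[12] = 24; x[13] = 0; x[14] = 18; x[15] = 28; x[16] = 44; x[17] = 32; x[18] = 41; x[19] = 46; x[20] = 7; x[21] = 1; x[22] = 29; x[23] = 8; x[24] = 12; x[25] = 9; x[26] = 23; x[27] = 36; x[28] = 38; x[29] = 13; x[30] = 20; x[31] = 3; x[32] = 4; x[33] = 15; x[34] = 42; x[35] = 10; x[36] = 34; x[37] = 16; x[38] = 6; x[39] = 37; x[40] = 2; x[41] = 40; x[42] = 35; x[43] = 27; x[44] = 33; x[45] = 5; x[46] = 26.
The sequence repeats with period 46.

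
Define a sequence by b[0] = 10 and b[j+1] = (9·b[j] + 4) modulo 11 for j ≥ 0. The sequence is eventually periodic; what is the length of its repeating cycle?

5

b[0] = 10; b[1] = 6; b[2] = 3; b[3] = 9; b[4] = 8; b[5] = 10.
Since b[5] = b[0] = 10, the sequence is periodic with period 5.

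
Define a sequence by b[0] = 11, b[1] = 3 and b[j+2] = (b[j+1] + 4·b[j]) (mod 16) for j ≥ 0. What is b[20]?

7

Computing terms: b[0] = 11, b[1] = 3, b[2] = 15, b[3] = 11, b[4] = 7, b[5] = 3, b[6] = 15.
Since (b[5], b[6]) = (b[1], b[2]) = (3, 15) (two consecutive terms determine the rest), the sequence is eventually periodic: after a pre-period of length 1 it cycles with period 4.
For j ≥ 1, b[j] depends only on (j - 1) mod 4. (20 - 1) mod 4 = 3, so b[20] = b[4] = 7.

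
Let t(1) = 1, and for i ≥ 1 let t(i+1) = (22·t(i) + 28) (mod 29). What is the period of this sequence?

14

Computing terms: t(1) = 1,  t(2) = 21,  t(3) = 26,  t(4) = 20,  t(5) = 4,  t(6) = 0,  t(7) = 28,  t(8) = 6,  t(9) = 15,  t(10) = 10,  t(11) = 16,  t(12) = 3,  t(13) = 7,  t(14) = 8,  t(15) = 1.
Since t(15) = t(1) = 1, the sequence is periodic with period 14.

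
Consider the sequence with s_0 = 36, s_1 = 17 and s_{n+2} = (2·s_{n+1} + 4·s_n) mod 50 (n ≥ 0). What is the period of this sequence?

25

Listing terms: s_0 = 36,  s_1 = 17,  s_2 = 28,  s_3 = 24,  s_4 = 10,  s_5 = 16,  s_6 = 22,  s_7 = 8,  s_8 = 4,  s_9 = 40,  s_{10} = 46,  s_{11} = 2,  s_{12} = 38,  s_{13} = 34,  s_{14} = 20,  s_{15} = 26,  s_{16} = 32,  s_{17} = 18,  s_{18} = 14,  s_{19} = 0,  s_{20} = 6,  s_{21} = 12,  s_{22} = 48,  s_{23} = 44,  s_{24} = 30,  s_{25} = 36,  s_{26} = 42,  s_{27} = 28,  s_{28} = 24.
Since (s_{27}, s_{28}) = (s_2, s_3) = (28, 24) (two consecutive terms determine the rest), the sequence is eventually periodic: after a pre-period of length 2 it cycles with period 25.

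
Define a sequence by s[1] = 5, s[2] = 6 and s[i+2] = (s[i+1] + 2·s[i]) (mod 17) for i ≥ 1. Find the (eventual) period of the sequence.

8

We have s[1] = 5,  s[2] = 6,  s[3] = 16,  s[4] = 11,  s[5] = 9,  s[6] = 14,  s[7] = 15,  s[8] = 9,  s[9] = 5,  s[10] = 6.
The sequence repeats with period 8.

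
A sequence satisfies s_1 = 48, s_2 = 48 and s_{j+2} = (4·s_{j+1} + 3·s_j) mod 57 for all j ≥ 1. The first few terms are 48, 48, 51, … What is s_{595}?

Computing terms: s_1 = 48, s_2 = 48, s_3 = 51, s_4 = 6, s_5 = 6, s_6 = 42, s_7 = 15, s_8 = 15, s_9 = 48, s_{10} = 9, s_{11} = 9, s_{12} = 6, s_{13} = 51, s_{14} = 51, s_{15} = 15, s_{16} = 42, s_{17} = 42, s_{18} = 9, s_{19} = 48, s_{20} = 48.
The sequence repeats with period 18.
(595 - 1) mod 18 = 0, so s_{595} = s_1 = 48.

48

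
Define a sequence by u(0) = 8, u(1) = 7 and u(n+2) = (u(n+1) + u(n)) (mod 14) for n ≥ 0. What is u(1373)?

11

Computing terms: u(0) = 8,  u(1) = 7,  u(2) = 1,  u(3) = 8,  u(4) = 9,  u(5) = 3,  u(6) = 12,  u(7) = 1,  u(8) = 13,  u(9) = 0,  u(10) = 13,  u(11) = 13,  u(12) = 12,  u(13) = 11,  u(14) = 9,  u(15) = 6,  u(16) = 1,  u(17) = 7,  u(18) = 8,  u(19) = 1,  u(20) = 9,  u(21) = 10,  u(22) = 5,  u(23) = 1,  u(24) = 6,  u(25) = 7,  u(26) = 13,  u(27) = 6,  u(28) = 5,  u(29) = 11,  u(30) = 2,  u(31) = 13,  u(32) = 1,  u(33) = 0,  u(34) = 1,  u(35) = 1,  u(36) = 2,  u(37) = 3,  u(38) = 5,  u(39) = 8,  u(40) = 13,  u(41) = 7,  u(42) = 6,  u(43) = 13,  u(44) = 5,  u(45) = 4,  u(46) = 9,  u(47) = 13,  u(48) = 8,  u(49) = 7.
The sequence repeats with period 48.
So u(1373) = u(0 + ((1373-0) mod 48)) = u(29) = 11.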